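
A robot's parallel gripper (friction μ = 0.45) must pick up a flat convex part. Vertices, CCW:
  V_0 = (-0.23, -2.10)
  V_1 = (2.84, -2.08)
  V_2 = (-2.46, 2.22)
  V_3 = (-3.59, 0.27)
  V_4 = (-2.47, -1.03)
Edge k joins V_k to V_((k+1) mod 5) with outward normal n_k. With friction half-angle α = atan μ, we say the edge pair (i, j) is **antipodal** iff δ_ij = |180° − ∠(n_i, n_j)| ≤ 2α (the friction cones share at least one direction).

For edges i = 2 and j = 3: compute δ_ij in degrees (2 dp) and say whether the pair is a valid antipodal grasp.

α = atan 0.45 = 24.23°;  2α = 48.46°
edge 2: e_2 = (-1.13, -1.95);  n_2 = (-0.8652, +0.5014)
edge 3: e_3 = (+1.12, -1.30);  n_3 = (-0.7576, -0.6527)
∠(n_2, n_3) = 70.84°
δ = |180° − 70.84°| = 109.16°
109.16° > 2α = 48.46°  →  invalid

δ = 109.16°, invalid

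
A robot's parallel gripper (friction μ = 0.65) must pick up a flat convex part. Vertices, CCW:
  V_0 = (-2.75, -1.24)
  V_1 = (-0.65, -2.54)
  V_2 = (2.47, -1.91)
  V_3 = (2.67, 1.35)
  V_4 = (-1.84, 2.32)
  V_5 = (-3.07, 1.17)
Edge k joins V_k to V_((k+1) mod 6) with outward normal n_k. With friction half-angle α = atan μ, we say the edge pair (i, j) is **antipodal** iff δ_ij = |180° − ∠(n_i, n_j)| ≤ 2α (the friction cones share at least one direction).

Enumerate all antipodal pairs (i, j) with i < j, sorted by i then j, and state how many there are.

count = 6; pairs: (0,2), (0,3), (1,3), (1,4), (2,4), (2,5)

α = atan 0.65 = 33.02°;  2α = 66.05°
n_0 = (-0.5264, -0.8503)
n_1 = (+0.1979, -0.9802)
n_2 = (+0.9981, -0.0612)
n_3 = (+0.2103, +0.9776)
n_4 = (-0.6830, +0.7305)
n_5 = (-0.9913, -0.1316)
  (0,1): δ = 136.82°  ·
  (0,2): δ = 61.75°  ✓
  (0,3): δ = 19.62°  ✓
  (0,4): δ = 74.83°  ·
  (0,5): δ = 129.32°  ·
  (1,2): δ = 104.93°  ·
  (1,3): δ = 23.55°  ✓
  (1,4): δ = 31.66°  ✓
  (1,5): δ = 86.15°  ·
  (2,3): δ = 98.63°  ·
  (2,4): δ = 43.41°  ✓
  (2,5): δ = 11.07°  ✓
  (3,4): δ = 124.79°  ·
  (3,5): δ = 70.30°  ·
  (4,5): δ = 125.51°  ·
antipodal pairs: 6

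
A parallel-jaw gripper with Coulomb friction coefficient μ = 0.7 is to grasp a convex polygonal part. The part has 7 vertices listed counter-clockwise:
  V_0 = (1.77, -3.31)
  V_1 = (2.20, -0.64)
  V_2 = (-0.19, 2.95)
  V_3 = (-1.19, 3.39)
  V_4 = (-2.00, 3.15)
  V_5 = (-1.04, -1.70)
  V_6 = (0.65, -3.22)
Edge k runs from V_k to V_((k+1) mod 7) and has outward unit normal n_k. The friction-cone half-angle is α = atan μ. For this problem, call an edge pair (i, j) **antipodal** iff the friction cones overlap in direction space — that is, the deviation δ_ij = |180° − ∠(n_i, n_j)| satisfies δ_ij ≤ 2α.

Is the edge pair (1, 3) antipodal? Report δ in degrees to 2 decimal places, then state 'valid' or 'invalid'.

α = atan 0.7 = 34.99°;  2α = 69.98°
edge 1: e_1 = (-2.39, +3.59);  n_1 = (+0.8324, +0.5542)
edge 3: e_3 = (-0.81, -0.24);  n_3 = (-0.2841, +0.9588)
∠(n_1, n_3) = 72.85°
δ = |180° − 72.85°| = 107.15°
107.15° > 2α = 69.98°  →  invalid

δ = 107.15°, invalid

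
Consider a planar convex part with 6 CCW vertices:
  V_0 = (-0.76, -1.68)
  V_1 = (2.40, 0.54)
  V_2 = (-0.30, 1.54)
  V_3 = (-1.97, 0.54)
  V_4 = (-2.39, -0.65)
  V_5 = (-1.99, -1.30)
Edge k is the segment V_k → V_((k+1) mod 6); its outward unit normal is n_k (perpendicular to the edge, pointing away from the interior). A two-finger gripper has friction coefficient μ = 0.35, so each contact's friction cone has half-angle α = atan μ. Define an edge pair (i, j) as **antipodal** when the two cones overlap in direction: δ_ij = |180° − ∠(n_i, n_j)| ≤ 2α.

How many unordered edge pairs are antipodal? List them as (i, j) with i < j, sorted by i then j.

α = atan 0.35 = 19.29°;  2α = 38.58°
n_0 = (+0.5749, -0.8183)
n_1 = (+0.3473, +0.9377)
n_2 = (-0.5137, +0.8579)
n_3 = (-0.9430, +0.3328)
n_4 = (-0.8517, -0.5241)
n_5 = (-0.2952, -0.9554)
  (0,1): δ = 55.41°  ·
  (0,2): δ = 4.18°  ✓
  (0,3): δ = 35.47°  ✓
  (0,4): δ = 86.52°  ·
  (0,5): δ = 127.74°  ·
  (1,2): δ = 128.76°  ·
  (1,3): δ = 89.12°  ·
  (1,4): δ = 38.07°  ✓
  (1,5): δ = 3.15°  ✓
  (2,3): δ = 140.35°  ·
  (2,4): δ = 89.31°  ·
  (2,5): δ = 48.08°  ·
  (3,4): δ = 128.95°  ·
  (3,5): δ = 87.73°  ·
  (4,5): δ = 138.78°  ·
antipodal pairs: 4

count = 4; pairs: (0,2), (0,3), (1,4), (1,5)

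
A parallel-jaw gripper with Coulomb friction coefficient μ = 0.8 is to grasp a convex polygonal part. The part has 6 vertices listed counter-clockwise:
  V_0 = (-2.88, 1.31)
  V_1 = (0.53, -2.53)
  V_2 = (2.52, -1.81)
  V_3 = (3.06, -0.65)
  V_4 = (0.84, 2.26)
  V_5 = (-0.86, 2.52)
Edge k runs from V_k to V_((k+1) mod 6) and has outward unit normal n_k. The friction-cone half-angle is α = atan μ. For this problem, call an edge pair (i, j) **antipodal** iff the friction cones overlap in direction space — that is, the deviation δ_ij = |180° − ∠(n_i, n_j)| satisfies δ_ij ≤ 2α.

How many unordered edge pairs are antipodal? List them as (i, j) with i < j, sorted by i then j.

count = 8; pairs: (0,2), (0,3), (0,4), (1,3), (1,4), (1,5), (2,4), (2,5)

α = atan 0.8 = 38.66°;  2α = 77.32°
n_0 = (-0.7477, -0.6640)
n_1 = (+0.3402, -0.9403)
n_2 = (+0.9066, -0.4220)
n_3 = (+0.7951, +0.6065)
n_4 = (+0.1512, +0.9885)
n_5 = (-0.5139, +0.8579)
  (0,1): δ = 111.72°  ·
  (0,2): δ = 66.57°  ✓
  (0,3): δ = 4.27°  ✓
  (0,4): δ = 39.70°  ✓
  (0,5): δ = 79.32°  ·
  (1,2): δ = 134.85°  ·
  (1,3): δ = 72.55°  ✓
  (1,4): δ = 28.59°  ✓
  (1,5): δ = 11.03°  ✓
  (2,3): δ = 117.70°  ·
  (2,4): δ = 73.73°  ✓
  (2,5): δ = 34.12°  ✓
  (3,4): δ = 136.04°  ·
  (3,5): δ = 96.42°  ·
  (4,5): δ = 140.38°  ·
antipodal pairs: 8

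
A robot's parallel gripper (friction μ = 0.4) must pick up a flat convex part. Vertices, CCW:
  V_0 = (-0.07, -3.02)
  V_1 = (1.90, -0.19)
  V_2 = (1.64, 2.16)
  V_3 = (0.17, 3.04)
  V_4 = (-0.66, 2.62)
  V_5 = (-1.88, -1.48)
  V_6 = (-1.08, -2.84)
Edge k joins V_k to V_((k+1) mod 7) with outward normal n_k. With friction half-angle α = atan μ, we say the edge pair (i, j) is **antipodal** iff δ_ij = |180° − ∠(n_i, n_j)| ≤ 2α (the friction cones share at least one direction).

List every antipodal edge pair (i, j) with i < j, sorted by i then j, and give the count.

count = 7; pairs: (0,3), (0,4), (1,4), (1,5), (2,5), (2,6), (3,6)

α = atan 0.4 = 21.80°;  2α = 43.60°
n_0 = (+0.8207, -0.5713)
n_1 = (+0.9939, +0.1100)
n_2 = (+0.5136, +0.8580)
n_3 = (-0.4515, +0.8923)
n_4 = (-0.9585, +0.2852)
n_5 = (-0.8619, -0.5070)
n_6 = (-0.1755, -0.9845)
  (0,1): δ = 138.84°  ·
  (0,2): δ = 86.06°  ·
  (0,3): δ = 28.32°  ✓
  (0,4): δ = 18.27°  ✓
  (0,5): δ = 65.31°  ·
  (0,6): δ = 114.74°  ·
  (1,2): δ = 127.22°  ·
  (1,3): δ = 69.47°  ·
  (1,4): δ = 22.88°  ✓
  (1,5): δ = 24.15°  ✓
  (1,6): δ = 73.58°  ·
  (2,3): δ = 122.25°  ·
  (2,4): δ = 75.66°  ·
  (2,5): δ = 28.63°  ✓
  (2,6): δ = 20.80°  ✓
  (3,4): δ = 133.41°  ·
  (3,5): δ = 86.37°  ·
  (3,6): δ = 36.95°  ✓
  (4,5): δ = 132.96°  ·
  (4,6): δ = 83.53°  ·
  (5,6): δ = 130.57°  ·
antipodal pairs: 7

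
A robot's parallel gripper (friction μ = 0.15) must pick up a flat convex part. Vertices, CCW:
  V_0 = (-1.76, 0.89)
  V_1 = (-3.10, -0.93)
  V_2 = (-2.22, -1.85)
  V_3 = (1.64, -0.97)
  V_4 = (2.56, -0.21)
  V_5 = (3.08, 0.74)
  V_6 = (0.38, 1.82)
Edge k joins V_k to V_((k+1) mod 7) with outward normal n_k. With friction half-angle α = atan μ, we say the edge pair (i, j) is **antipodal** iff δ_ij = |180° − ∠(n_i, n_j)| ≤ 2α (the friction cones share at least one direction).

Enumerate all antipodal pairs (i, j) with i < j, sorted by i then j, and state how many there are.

α = atan 0.15 = 8.53°;  2α = 17.06°
n_0 = (-0.8053, +0.5929)
n_1 = (-0.7226, -0.6912)
n_2 = (+0.2223, -0.9750)
n_3 = (+0.6369, -0.7710)
n_4 = (+0.8772, -0.4801)
n_5 = (+0.3714, +0.9285)
n_6 = (-0.3986, +0.9171)
  (0,1): δ = 99.91°  ·
  (0,2): δ = 40.79°  ·
  (0,3): δ = 14.08°  ✓
  (0,4): δ = 7.67°  ✓
  (0,5): δ = 104.56°  ·
  (0,6): δ = 149.85°  ·
  (1,2): δ = 120.88°  ·
  (1,3): δ = 94.17°  ·
  (1,4): δ = 72.42°  ·
  (1,5): δ = 24.47°  ·
  (1,6): δ = 69.76°  ·
  (2,3): δ = 153.28°  ·
  (2,4): δ = 131.54°  ·
  (2,5): δ = 34.64°  ·
  (2,6): δ = 10.65°  ✓
  (3,4): δ = 158.25°  ·
  (3,5): δ = 61.36°  ·
  (3,6): δ = 16.07°  ✓
  (4,5): δ = 83.11°  ·
  (4,6): δ = 37.82°  ·
  (5,6): δ = 134.71°  ·
antipodal pairs: 4

count = 4; pairs: (0,3), (0,4), (2,6), (3,6)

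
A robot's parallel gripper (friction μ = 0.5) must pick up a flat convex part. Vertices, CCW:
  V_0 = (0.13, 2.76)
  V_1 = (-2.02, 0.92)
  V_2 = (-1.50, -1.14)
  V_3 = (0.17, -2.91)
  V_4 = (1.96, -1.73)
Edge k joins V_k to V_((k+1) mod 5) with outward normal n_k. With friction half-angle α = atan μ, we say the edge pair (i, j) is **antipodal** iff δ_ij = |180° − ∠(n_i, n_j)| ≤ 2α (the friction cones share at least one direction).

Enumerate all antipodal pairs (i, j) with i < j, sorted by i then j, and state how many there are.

α = atan 0.5 = 26.57°;  2α = 53.13°
n_0 = (-0.6502, +0.7598)
n_1 = (-0.9696, -0.2447)
n_2 = (-0.7274, -0.6863)
n_3 = (+0.5504, -0.8349)
n_4 = (+0.9260, +0.3774)
  (0,1): δ = 116.39°  ·
  (0,2): δ = 87.22°  ·
  (0,3): δ = 7.16°  ✓
  (0,4): δ = 71.62°  ·
  (1,2): δ = 150.83°  ·
  (1,3): δ = 70.77°  ·
  (1,4): δ = 8.01°  ✓
  (2,3): δ = 99.94°  ·
  (2,4): δ = 21.16°  ✓
  (3,4): δ = 101.22°  ·
antipodal pairs: 3

count = 3; pairs: (0,3), (1,4), (2,4)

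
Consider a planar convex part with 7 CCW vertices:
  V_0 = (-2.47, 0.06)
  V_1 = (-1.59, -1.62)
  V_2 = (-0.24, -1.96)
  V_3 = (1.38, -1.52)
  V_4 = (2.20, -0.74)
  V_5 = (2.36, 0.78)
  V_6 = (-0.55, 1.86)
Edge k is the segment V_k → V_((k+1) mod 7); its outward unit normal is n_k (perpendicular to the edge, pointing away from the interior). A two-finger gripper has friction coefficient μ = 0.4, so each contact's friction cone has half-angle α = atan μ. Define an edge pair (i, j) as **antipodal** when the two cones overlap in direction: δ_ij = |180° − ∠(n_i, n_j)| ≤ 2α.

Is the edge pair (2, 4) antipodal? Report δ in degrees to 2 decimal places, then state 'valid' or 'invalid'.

α = atan 0.4 = 21.80°;  2α = 43.60°
edge 2: e_2 = (+1.62, +0.44);  n_2 = (+0.2621, -0.9650)
edge 4: e_4 = (+0.16, +1.52);  n_4 = (+0.9945, -0.1047)
∠(n_2, n_4) = 68.80°
δ = |180° − 68.80°| = 111.20°
111.20° > 2α = 43.60°  →  invalid

δ = 111.20°, invalid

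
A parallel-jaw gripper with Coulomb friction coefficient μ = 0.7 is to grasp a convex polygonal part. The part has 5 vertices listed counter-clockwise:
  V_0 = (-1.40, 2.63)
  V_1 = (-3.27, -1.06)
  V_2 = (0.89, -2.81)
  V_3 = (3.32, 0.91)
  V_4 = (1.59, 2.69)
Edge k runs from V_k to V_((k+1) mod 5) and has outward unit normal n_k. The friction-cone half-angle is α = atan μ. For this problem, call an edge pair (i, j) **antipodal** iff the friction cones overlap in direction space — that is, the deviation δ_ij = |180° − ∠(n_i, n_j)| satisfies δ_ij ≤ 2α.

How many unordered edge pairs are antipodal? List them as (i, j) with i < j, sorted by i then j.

α = atan 0.7 = 34.99°;  2α = 69.98°
n_0 = (-0.8920, +0.4520)
n_1 = (-0.3878, -0.9218)
n_2 = (+0.8372, -0.5469)
n_3 = (+0.7171, +0.6970)
n_4 = (-0.0201, +0.9998)
  (0,1): δ = 85.94°  ·
  (0,2): δ = 6.28°  ✓
  (0,3): δ = 71.06°  ·
  (0,4): δ = 118.02°  ·
  (1,2): δ = 100.34°  ·
  (1,3): δ = 23.00°  ✓
  (1,4): δ = 23.96°  ✓
  (2,3): δ = 102.66°  ·
  (2,4): δ = 55.70°  ✓
  (3,4): δ = 133.03°  ·
antipodal pairs: 4

count = 4; pairs: (0,2), (1,3), (1,4), (2,4)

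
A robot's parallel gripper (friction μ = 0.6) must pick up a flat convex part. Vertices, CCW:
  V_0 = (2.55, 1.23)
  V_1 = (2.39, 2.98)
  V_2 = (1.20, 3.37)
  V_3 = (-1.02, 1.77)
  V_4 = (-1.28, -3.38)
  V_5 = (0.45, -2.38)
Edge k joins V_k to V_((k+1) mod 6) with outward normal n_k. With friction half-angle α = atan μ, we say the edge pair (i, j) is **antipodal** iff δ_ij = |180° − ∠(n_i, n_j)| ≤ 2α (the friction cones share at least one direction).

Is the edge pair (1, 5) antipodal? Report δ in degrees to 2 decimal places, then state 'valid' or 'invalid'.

δ = 77.96°, invalid

α = atan 0.6 = 30.96°;  2α = 61.93°
edge 1: e_1 = (-1.19, +0.39);  n_1 = (+0.3114, +0.9503)
edge 5: e_5 = (+2.10, +3.61);  n_5 = (+0.8644, -0.5028)
∠(n_1, n_5) = 102.04°
δ = |180° − 102.04°| = 77.96°
77.96° > 2α = 61.93°  →  invalid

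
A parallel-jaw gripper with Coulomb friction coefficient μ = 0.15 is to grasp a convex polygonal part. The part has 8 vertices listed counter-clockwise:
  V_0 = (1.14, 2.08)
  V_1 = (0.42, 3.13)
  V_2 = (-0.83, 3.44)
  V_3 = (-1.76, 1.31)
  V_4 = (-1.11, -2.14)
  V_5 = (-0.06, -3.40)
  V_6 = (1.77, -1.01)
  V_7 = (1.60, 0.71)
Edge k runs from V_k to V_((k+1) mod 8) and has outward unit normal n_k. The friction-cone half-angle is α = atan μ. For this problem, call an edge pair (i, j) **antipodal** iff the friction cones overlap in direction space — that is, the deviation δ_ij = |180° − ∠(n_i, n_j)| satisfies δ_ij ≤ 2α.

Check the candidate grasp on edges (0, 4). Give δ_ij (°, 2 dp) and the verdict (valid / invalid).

δ = 5.37°, valid

α = atan 0.15 = 8.53°;  2α = 17.06°
edge 0: e_0 = (-0.72, +1.05);  n_0 = (+0.8247, +0.5655)
edge 4: e_4 = (+1.05, -1.26);  n_4 = (-0.7682, -0.6402)
∠(n_0, n_4) = 174.63°
δ = |180° − 174.63°| = 5.37°
5.37° ≤ 2α = 17.06°  →  valid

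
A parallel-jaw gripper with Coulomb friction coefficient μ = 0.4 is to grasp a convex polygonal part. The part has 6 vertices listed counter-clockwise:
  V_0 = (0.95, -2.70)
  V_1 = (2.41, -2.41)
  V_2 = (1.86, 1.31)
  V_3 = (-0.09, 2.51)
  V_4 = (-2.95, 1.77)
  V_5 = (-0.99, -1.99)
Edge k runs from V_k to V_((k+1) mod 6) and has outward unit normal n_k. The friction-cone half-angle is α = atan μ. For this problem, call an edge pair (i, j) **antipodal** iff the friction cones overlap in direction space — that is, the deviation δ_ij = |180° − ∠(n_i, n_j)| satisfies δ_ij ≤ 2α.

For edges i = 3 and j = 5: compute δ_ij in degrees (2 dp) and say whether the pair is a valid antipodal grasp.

α = atan 0.4 = 21.80°;  2α = 43.60°
edge 3: e_3 = (-2.86, -0.74);  n_3 = (-0.2505, +0.9681)
edge 5: e_5 = (+1.94, -0.71);  n_5 = (-0.3437, -0.9391)
∠(n_3, n_5) = 145.39°
δ = |180° − 145.39°| = 34.61°
34.61° ≤ 2α = 43.60°  →  valid

δ = 34.61°, valid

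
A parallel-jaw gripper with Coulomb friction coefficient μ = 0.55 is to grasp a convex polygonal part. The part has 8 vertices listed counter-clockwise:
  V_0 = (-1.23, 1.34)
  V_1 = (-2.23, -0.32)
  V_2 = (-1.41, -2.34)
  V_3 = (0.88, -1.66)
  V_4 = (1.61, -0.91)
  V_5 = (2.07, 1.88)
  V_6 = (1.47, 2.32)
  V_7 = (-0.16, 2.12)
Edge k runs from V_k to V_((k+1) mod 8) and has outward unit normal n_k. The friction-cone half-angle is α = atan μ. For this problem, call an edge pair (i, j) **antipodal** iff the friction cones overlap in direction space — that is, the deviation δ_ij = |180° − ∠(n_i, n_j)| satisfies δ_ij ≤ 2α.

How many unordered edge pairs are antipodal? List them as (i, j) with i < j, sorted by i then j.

α = atan 0.55 = 28.81°;  2α = 57.62°
n_0 = (-0.8566, +0.5160)
n_1 = (-0.9266, -0.3761)
n_2 = (+0.2847, -0.9586)
n_3 = (+0.7166, -0.6975)
n_4 = (+0.9867, -0.1627)
n_5 = (+0.5914, +0.8064)
n_6 = (-0.1218, +0.9926)
n_7 = (-0.5891, +0.8081)
  (0,1): δ = 126.84°  ·
  (0,2): δ = 42.40°  ✓
  (0,3): δ = 13.16°  ✓
  (0,4): δ = 21.70°  ✓
  (0,5): δ = 84.81°  ·
  (0,6): δ = 128.06°  ·
  (0,7): δ = 157.16°  ·
  (1,2): δ = 95.56°  ·
  (1,3): δ = 66.32°  ·
  (1,4): δ = 31.46°  ✓
  (1,5): δ = 31.65°  ✓
  (1,6): δ = 74.90°  ·
  (1,7): δ = 104.00°  ·
  (2,3): δ = 150.76°  ·
  (2,4): δ = 115.90°  ·
  (2,5): δ = 52.79°  ✓
  (2,6): δ = 9.54°  ✓
  (2,7): δ = 19.55°  ✓
  (3,4): δ = 145.14°  ·
  (3,5): δ = 82.03°  ·
  (3,6): δ = 38.78°  ✓
  (3,7): δ = 9.68°  ✓
  (4,5): δ = 116.89°  ·
  (4,6): δ = 73.64°  ·
  (4,7): δ = 44.55°  ✓
  (5,6): δ = 136.75°  ·
  (5,7): δ = 107.66°  ·
  (6,7): δ = 150.90°  ·
antipodal pairs: 11

count = 11; pairs: (0,2), (0,3), (0,4), (1,4), (1,5), (2,5), (2,6), (2,7), (3,6), (3,7), (4,7)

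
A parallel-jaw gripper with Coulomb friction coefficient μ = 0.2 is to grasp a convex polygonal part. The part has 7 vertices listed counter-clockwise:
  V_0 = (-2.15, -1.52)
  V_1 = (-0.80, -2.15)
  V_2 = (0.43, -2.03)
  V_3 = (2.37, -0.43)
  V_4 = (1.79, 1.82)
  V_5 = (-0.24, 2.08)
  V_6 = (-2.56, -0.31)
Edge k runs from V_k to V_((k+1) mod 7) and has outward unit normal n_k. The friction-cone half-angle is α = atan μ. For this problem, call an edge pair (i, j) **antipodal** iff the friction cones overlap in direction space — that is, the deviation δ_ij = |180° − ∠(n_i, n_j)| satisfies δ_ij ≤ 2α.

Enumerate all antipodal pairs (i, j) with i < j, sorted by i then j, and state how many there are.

count = 4; pairs: (0,4), (1,4), (2,5), (3,6)

α = atan 0.2 = 11.31°;  2α = 22.62°
n_0 = (-0.4229, -0.9062)
n_1 = (+0.0971, -0.9953)
n_2 = (+0.6363, -0.7715)
n_3 = (+0.9683, +0.2496)
n_4 = (+0.1270, +0.9919)
n_5 = (-0.7175, +0.6965)
n_6 = (-0.9471, -0.3209)
  (0,1): δ = 149.41°  ·
  (0,2): δ = 115.47°  ·
  (0,3): δ = 50.53°  ·
  (0,4): δ = 17.72°  ✓
  (0,5): δ = 70.87°  ·
  (0,6): δ = 133.74°  ·
  (1,2): δ = 146.06°  ·
  (1,3): δ = 81.12°  ·
  (1,4): δ = 12.87°  ✓
  (1,5): δ = 40.28°  ·
  (1,6): δ = 103.15°  ·
  (2,3): δ = 115.06°  ·
  (2,4): δ = 46.81°  ·
  (2,5): δ = 6.34°  ✓
  (2,6): δ = 69.20°  ·
  (3,4): δ = 111.75°  ·
  (3,5): δ = 58.60°  ·
  (3,6): δ = 4.26°  ✓
  (4,5): δ = 126.85°  ·
  (4,6): δ = 63.98°  ·
  (5,6): δ = 117.13°  ·
antipodal pairs: 4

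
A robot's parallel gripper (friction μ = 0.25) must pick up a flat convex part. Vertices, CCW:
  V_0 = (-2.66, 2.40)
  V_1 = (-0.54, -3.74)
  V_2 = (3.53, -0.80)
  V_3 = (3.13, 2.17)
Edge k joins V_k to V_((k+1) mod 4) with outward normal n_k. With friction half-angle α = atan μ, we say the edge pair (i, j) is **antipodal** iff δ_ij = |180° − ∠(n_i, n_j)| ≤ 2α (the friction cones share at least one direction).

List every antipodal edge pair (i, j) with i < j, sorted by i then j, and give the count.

count = 1; pairs: (0,2)

α = atan 0.25 = 14.04°;  2α = 28.07°
n_0 = (-0.9452, -0.3264)
n_1 = (+0.5856, -0.8106)
n_2 = (+0.9911, +0.1335)
n_3 = (+0.0397, +0.9992)
  (0,1): δ = 73.21°  ·
  (0,2): δ = 11.38°  ✓
  (0,3): δ = 68.68°  ·
  (1,2): δ = 118.17°  ·
  (1,3): δ = 38.12°  ·
  (2,3): δ = 99.95°  ·
antipodal pairs: 1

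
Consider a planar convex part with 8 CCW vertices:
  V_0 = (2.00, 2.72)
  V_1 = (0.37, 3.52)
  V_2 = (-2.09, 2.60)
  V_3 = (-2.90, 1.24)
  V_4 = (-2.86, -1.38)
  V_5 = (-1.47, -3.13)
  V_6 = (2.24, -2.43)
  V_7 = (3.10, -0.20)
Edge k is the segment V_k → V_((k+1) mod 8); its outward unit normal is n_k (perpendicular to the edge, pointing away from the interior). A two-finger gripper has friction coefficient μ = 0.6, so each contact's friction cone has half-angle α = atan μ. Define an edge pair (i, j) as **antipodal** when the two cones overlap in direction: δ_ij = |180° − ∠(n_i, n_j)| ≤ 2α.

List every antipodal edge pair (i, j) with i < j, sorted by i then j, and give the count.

α = atan 0.6 = 30.96°;  2α = 61.93°
n_0 = (+0.4406, +0.8977)
n_1 = (-0.3503, +0.9366)
n_2 = (-0.8592, +0.5117)
n_3 = (-0.9999, -0.0153)
n_4 = (-0.7830, -0.6220)
n_5 = (+0.1854, -0.9827)
n_6 = (+0.9330, -0.3598)
n_7 = (+0.9358, +0.3525)
  (0,1): δ = 133.35°  ·
  (0,2): δ = 94.64°  ·
  (0,3): δ = 62.98°  ·
  (0,4): δ = 25.40°  ✓
  (0,5): δ = 36.83°  ✓
  (0,6): δ = 95.05°  ·
  (0,7): δ = 136.78°  ·
  (1,2): δ = 141.28°  ·
  (1,3): δ = 109.63°  ·
  (1,4): δ = 72.05°  ·
  (1,5): δ = 9.82°  ✓
  (1,6): δ = 48.41°  ✓
  (1,7): δ = 90.14°  ·
  (2,3): δ = 148.35°  ·
  (2,4): δ = 110.76°  ·
  (2,5): δ = 48.54°  ✓
  (2,6): δ = 9.69°  ✓
  (2,7): δ = 51.42°  ✓
  (3,4): δ = 142.42°  ·
  (3,5): δ = 80.19°  ·
  (3,6): δ = 21.96°  ✓
  (3,7): δ = 19.77°  ✓
  (4,5): δ = 117.77°  ·
  (4,6): δ = 59.55°  ✓
  (4,7): δ = 17.82°  ✓
  (5,6): δ = 121.77°  ·
  (5,7): δ = 80.04°  ·
  (6,7): δ = 138.27°  ·
antipodal pairs: 11

count = 11; pairs: (0,4), (0,5), (1,5), (1,6), (2,5), (2,6), (2,7), (3,6), (3,7), (4,6), (4,7)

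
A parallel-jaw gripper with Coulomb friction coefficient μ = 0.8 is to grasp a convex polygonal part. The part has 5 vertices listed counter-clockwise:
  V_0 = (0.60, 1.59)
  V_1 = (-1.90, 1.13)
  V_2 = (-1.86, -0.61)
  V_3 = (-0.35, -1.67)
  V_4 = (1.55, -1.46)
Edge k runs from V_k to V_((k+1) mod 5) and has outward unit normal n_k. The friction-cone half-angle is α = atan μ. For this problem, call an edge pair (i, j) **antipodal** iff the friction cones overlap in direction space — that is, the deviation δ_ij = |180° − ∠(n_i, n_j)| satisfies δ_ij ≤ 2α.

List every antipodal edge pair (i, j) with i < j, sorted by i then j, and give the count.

α = atan 0.8 = 38.66°;  2α = 77.32°
n_0 = (-0.1810, +0.9835)
n_1 = (-0.9997, -0.0230)
n_2 = (-0.5746, -0.8185)
n_3 = (+0.1099, -0.9939)
n_4 = (+0.9548, +0.2974)
  (0,1): δ = 99.11°  ·
  (0,2): δ = 45.49°  ✓
  (0,3): δ = 4.12°  ✓
  (0,4): δ = 96.87°  ·
  (1,2): δ = 126.39°  ·
  (1,3): δ = 85.01°  ·
  (1,4): δ = 15.98°  ✓
  (2,3): δ = 138.62°  ·
  (2,4): δ = 37.63°  ✓
  (3,4): δ = 79.01°  ·
antipodal pairs: 4

count = 4; pairs: (0,2), (0,3), (1,4), (2,4)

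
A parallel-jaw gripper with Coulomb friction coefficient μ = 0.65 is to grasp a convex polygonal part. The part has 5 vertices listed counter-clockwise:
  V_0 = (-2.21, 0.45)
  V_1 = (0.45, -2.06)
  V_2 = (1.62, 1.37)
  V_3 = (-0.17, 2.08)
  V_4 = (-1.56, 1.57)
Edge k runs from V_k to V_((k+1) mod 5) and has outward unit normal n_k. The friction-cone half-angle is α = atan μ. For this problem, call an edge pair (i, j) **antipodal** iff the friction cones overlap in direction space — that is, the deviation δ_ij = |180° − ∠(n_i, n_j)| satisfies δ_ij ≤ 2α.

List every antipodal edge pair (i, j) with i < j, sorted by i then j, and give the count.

count = 5; pairs: (0,1), (0,2), (0,3), (1,3), (1,4)

α = atan 0.65 = 33.02°;  2α = 66.05°
n_0 = (-0.6863, -0.7273)
n_1 = (+0.9465, -0.3228)
n_2 = (+0.3687, +0.9295)
n_3 = (-0.3445, +0.9388)
n_4 = (-0.8649, +0.5019)
  (0,1): δ = 65.50°  ✓
  (0,2): δ = 21.70°  ✓
  (0,3): δ = 63.49°  ✓
  (0,4): δ = 103.21°  ·
  (1,2): δ = 92.80°  ·
  (1,3): δ = 51.02°  ✓
  (1,4): δ = 11.29°  ✓
  (2,3): δ = 138.22°  ·
  (2,4): δ = 98.49°  ·
  (3,4): δ = 140.28°  ·
antipodal pairs: 5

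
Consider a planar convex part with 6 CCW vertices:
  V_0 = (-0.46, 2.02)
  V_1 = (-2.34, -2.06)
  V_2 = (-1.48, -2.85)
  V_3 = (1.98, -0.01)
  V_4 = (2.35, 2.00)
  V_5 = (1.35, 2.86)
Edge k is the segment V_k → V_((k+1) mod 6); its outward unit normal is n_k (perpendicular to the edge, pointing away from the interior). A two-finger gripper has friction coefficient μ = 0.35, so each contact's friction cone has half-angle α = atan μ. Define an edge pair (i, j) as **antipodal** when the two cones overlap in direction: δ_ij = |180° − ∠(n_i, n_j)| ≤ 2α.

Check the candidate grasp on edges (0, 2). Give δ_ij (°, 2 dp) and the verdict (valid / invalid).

δ = 25.88°, valid

α = atan 0.35 = 19.29°;  2α = 38.58°
edge 0: e_0 = (-1.88, -4.08);  n_0 = (-0.9082, +0.4185)
edge 2: e_2 = (+3.46, +2.84);  n_2 = (+0.6345, -0.7730)
∠(n_0, n_2) = 154.12°
δ = |180° − 154.12°| = 25.88°
25.88° ≤ 2α = 38.58°  →  valid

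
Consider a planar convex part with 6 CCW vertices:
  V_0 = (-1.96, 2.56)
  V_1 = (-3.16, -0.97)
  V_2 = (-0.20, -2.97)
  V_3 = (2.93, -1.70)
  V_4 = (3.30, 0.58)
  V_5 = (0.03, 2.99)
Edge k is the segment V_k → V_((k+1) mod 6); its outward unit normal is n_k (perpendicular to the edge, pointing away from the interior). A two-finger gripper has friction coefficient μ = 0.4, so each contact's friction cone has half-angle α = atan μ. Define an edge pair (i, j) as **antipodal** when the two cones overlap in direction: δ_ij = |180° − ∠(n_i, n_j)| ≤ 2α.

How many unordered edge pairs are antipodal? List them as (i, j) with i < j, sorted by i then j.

count = 3; pairs: (0,3), (1,4), (2,5)

α = atan 0.4 = 21.80°;  2α = 43.60°
n_0 = (-0.9468, +0.3219)
n_1 = (-0.5599, -0.8286)
n_2 = (+0.3760, -0.9266)
n_3 = (+0.9871, -0.1602)
n_4 = (+0.5933, +0.8050)
n_5 = (-0.2112, +0.9774)
  (0,1): δ = 105.27°  ·
  (0,2): δ = 49.14°  ·
  (0,3): δ = 9.56°  ✓
  (0,4): δ = 72.38°  ·
  (0,5): δ = 120.97°  ·
  (1,2): δ = 123.87°  ·
  (1,3): δ = 65.17°  ·
  (1,4): δ = 2.34°  ✓
  (1,5): δ = 46.24°  ·
  (2,3): δ = 121.30°  ·
  (2,4): δ = 58.48°  ·
  (2,5): δ = 9.89°  ✓
  (3,4): δ = 117.17°  ·
  (3,5): δ = 68.59°  ·
  (4,5): δ = 131.42°  ·
antipodal pairs: 3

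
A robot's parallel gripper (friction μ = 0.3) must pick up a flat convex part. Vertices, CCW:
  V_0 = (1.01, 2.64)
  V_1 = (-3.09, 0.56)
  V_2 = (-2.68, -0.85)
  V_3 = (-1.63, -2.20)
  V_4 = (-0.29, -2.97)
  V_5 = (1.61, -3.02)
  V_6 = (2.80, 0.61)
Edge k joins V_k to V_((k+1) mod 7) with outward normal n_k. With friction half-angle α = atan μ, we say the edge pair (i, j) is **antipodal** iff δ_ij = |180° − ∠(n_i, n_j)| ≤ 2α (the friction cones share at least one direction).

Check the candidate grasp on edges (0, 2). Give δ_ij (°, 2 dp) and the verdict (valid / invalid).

δ = 79.02°, invalid

α = atan 0.3 = 16.70°;  2α = 33.40°
edge 0: e_0 = (-4.10, -2.08);  n_0 = (-0.4524, +0.8918)
edge 2: e_2 = (+1.05, -1.35);  n_2 = (-0.7894, -0.6139)
∠(n_0, n_2) = 100.98°
δ = |180° − 100.98°| = 79.02°
79.02° > 2α = 33.40°  →  invalid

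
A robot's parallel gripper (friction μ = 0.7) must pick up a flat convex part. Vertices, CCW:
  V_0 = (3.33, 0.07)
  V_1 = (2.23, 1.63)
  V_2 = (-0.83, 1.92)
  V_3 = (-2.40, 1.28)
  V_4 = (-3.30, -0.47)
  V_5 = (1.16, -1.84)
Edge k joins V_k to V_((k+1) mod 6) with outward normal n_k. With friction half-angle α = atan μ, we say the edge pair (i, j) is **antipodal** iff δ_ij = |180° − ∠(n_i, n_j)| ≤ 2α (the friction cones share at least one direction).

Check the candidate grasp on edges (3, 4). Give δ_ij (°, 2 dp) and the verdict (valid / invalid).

α = atan 0.7 = 34.99°;  2α = 69.98°
edge 3: e_3 = (-0.90, -1.75);  n_3 = (-0.8893, +0.4573)
edge 4: e_4 = (+4.46, -1.37);  n_4 = (-0.2936, -0.9559)
∠(n_3, n_4) = 100.14°
δ = |180° − 100.14°| = 79.86°
79.86° > 2α = 69.98°  →  invalid

δ = 79.86°, invalid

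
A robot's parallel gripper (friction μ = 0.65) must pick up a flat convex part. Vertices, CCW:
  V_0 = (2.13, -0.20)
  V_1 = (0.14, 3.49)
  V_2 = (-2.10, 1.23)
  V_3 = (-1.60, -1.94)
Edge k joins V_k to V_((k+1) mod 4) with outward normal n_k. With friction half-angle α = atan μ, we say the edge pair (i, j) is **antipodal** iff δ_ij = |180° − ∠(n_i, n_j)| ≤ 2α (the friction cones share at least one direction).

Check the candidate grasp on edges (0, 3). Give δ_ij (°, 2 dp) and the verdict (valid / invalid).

δ = 86.67°, invalid

α = atan 0.65 = 33.02°;  2α = 66.05°
edge 0: e_0 = (-1.99, +3.69);  n_0 = (+0.8802, +0.4747)
edge 3: e_3 = (+3.73, +1.74);  n_3 = (+0.4228, -0.9062)
∠(n_0, n_3) = 93.33°
δ = |180° − 93.33°| = 86.67°
86.67° > 2α = 66.05°  →  invalid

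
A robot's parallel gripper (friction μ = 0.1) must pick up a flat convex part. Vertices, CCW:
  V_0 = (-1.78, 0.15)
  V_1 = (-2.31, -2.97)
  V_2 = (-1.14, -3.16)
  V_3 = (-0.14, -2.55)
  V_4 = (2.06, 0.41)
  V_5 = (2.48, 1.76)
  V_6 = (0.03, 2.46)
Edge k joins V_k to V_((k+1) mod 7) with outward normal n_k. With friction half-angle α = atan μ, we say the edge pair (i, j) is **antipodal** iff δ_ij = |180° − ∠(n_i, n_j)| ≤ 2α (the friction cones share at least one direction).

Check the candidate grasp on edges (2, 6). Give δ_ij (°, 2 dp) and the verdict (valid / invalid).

δ = 20.54°, invalid

α = atan 0.1 = 5.71°;  2α = 11.42°
edge 2: e_2 = (+1.00, +0.61);  n_2 = (+0.5208, -0.8537)
edge 6: e_6 = (-1.81, -2.31);  n_6 = (-0.7871, +0.6168)
∠(n_2, n_6) = 159.46°
δ = |180° − 159.46°| = 20.54°
20.54° > 2α = 11.42°  →  invalid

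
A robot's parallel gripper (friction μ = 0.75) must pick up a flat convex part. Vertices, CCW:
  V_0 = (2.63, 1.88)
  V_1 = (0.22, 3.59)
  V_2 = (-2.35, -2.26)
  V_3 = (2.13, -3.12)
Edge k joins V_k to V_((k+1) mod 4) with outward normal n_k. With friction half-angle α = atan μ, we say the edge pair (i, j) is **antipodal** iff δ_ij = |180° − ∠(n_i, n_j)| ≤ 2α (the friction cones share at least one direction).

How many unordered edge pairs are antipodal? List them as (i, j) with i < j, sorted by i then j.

count = 2; pairs: (0,2), (1,3)

α = atan 0.75 = 36.87°;  2α = 73.74°
n_0 = (+0.5787, +0.8156)
n_1 = (-0.9155, +0.4022)
n_2 = (-0.1885, -0.9821)
n_3 = (+0.9950, -0.0995)
  (0,1): δ = 78.36°  ·
  (0,2): δ = 24.49°  ✓
  (0,3): δ = 119.65°  ·
  (1,2): δ = 77.15°  ·
  (1,3): δ = 18.01°  ✓
  (2,3): δ = 84.84°  ·
antipodal pairs: 2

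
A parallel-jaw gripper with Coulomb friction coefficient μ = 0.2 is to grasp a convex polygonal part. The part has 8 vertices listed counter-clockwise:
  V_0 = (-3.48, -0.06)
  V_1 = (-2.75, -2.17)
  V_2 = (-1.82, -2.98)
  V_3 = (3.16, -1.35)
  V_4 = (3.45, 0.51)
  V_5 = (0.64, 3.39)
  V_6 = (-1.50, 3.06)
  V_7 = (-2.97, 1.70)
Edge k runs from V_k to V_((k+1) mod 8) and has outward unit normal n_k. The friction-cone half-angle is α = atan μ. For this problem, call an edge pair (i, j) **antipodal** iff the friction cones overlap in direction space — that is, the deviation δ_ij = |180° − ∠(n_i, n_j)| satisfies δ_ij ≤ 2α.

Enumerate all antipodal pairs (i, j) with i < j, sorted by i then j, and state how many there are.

count = 3; pairs: (1,4), (2,5), (3,7)

α = atan 0.2 = 11.31°;  2α = 22.62°
n_0 = (-0.9450, -0.3270)
n_1 = (-0.6568, -0.7541)
n_2 = (+0.3111, -0.9504)
n_3 = (+0.9881, -0.1541)
n_4 = (+0.7158, +0.6984)
n_5 = (-0.1524, +0.9883)
n_6 = (-0.6791, +0.7340)
n_7 = (-0.9605, +0.2783)
  (0,1): δ = 150.14°  ·
  (0,2): δ = 90.96°  ·
  (0,3): δ = 27.95°  ·
  (0,4): δ = 25.21°  ·
  (0,5): δ = 79.68°  ·
  (0,6): δ = 113.69°  ·
  (0,7): δ = 144.76°  ·
  (1,2): δ = 120.82°  ·
  (1,3): δ = 57.81°  ·
  (1,4): δ = 4.65°  ✓
  (1,5): δ = 49.82°  ·
  (1,6): δ = 83.83°  ·
  (1,7): δ = 114.89°  ·
  (2,3): δ = 116.99°  ·
  (2,4): δ = 63.83°  ·
  (2,5): δ = 9.36°  ✓
  (2,6): δ = 24.65°  ·
  (2,7): δ = 55.72°  ·
  (3,4): δ = 126.84°  ·
  (3,5): δ = 72.37°  ·
  (3,6): δ = 38.36°  ·
  (3,7): δ = 7.30°  ✓
  (4,5): δ = 125.53°  ·
  (4,6): δ = 91.52°  ·
  (4,7): δ = 60.46°  ·
  (5,6): δ = 145.99°  ·
  (5,7): δ = 114.93°  ·
  (6,7): δ = 148.93°  ·
antipodal pairs: 3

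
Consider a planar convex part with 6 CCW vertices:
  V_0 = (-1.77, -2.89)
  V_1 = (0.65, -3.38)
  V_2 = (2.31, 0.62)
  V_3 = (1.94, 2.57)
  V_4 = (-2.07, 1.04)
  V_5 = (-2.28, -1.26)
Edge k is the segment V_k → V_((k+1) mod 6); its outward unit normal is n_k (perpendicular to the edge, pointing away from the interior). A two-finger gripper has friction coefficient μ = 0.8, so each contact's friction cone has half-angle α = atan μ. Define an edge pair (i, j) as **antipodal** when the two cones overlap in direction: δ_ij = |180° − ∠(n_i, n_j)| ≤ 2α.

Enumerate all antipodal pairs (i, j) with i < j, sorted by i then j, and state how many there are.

α = atan 0.8 = 38.66°;  2α = 77.32°
n_0 = (-0.1985, -0.9801)
n_1 = (+0.9236, -0.3833)
n_2 = (+0.9825, +0.1864)
n_3 = (-0.3565, +0.9343)
n_4 = (-0.9959, +0.0909)
n_5 = (-0.9544, -0.2986)
  (0,1): δ = 101.09°  ·
  (0,2): δ = 67.81°  ✓
  (0,3): δ = 32.33°  ✓
  (0,4): δ = 96.23°  ·
  (0,5): δ = 118.82°  ·
  (1,2): δ = 146.72°  ·
  (1,3): δ = 46.58°  ✓
  (1,4): δ = 17.32°  ✓
  (1,5): δ = 39.91°  ✓
  (2,3): δ = 79.86°  ·
  (2,4): δ = 15.96°  ✓
  (2,5): δ = 6.63°  ✓
  (3,4): δ = 116.10°  ·
  (3,5): δ = 93.51°  ·
  (4,5): δ = 157.41°  ·
antipodal pairs: 7

count = 7; pairs: (0,2), (0,3), (1,3), (1,4), (1,5), (2,4), (2,5)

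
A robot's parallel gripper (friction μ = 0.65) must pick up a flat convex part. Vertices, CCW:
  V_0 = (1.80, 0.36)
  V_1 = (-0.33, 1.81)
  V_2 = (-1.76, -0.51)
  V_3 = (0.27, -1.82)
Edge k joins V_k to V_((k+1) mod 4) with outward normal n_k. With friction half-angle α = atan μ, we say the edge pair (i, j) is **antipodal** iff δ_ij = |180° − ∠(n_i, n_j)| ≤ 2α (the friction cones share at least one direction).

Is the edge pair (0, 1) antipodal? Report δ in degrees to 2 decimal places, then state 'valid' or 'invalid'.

δ = 87.40°, invalid

α = atan 0.65 = 33.02°;  2α = 66.05°
edge 0: e_0 = (-2.13, +1.45);  n_0 = (+0.5627, +0.8266)
edge 1: e_1 = (-1.43, -2.32);  n_1 = (-0.8513, +0.5247)
∠(n_0, n_1) = 92.60°
δ = |180° − 92.60°| = 87.40°
87.40° > 2α = 66.05°  →  invalid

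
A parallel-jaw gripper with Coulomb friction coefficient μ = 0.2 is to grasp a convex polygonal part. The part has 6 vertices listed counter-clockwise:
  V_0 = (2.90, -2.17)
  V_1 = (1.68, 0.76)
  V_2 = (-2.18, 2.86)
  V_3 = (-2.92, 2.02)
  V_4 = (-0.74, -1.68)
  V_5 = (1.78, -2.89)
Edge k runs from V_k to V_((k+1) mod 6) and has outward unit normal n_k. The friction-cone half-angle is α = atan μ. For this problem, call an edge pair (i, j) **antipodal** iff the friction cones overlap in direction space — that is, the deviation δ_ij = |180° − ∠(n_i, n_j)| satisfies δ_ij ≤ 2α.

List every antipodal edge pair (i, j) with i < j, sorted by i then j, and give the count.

count = 3; pairs: (0,3), (1,4), (2,5)

α = atan 0.2 = 11.31°;  2α = 22.62°
n_0 = (+0.9232, +0.3844)
n_1 = (+0.4779, +0.8784)
n_2 = (-0.7504, +0.6610)
n_3 = (-0.8616, -0.5076)
n_4 = (-0.4328, -0.9015)
n_5 = (+0.5408, -0.8412)
  (0,1): δ = 141.15°  ·
  (0,2): δ = 63.98°  ·
  (0,3): δ = 7.90°  ✓
  (0,4): δ = 41.75°  ·
  (0,5): δ = 100.13°  ·
  (1,2): δ = 102.83°  ·
  (1,3): δ = 30.95°  ·
  (1,4): δ = 2.90°  ✓
  (1,5): δ = 61.28°  ·
  (2,3): δ = 108.12°  ·
  (2,4): δ = 74.27°  ·
  (2,5): δ = 15.89°  ✓
  (3,4): δ = 146.15°  ·
  (3,5): δ = 87.77°  ·
  (4,5): δ = 121.62°  ·
antipodal pairs: 3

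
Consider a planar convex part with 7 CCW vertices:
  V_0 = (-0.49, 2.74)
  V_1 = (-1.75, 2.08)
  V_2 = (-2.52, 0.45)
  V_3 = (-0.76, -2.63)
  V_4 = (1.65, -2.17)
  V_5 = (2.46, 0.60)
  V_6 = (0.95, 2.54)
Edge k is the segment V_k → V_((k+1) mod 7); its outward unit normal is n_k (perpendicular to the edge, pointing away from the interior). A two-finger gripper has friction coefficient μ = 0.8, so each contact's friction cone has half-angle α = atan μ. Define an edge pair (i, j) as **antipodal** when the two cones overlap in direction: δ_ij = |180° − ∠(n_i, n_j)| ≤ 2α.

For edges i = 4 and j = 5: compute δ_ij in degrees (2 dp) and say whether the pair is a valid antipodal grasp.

δ = 125.80°, invalid

α = atan 0.8 = 38.66°;  2α = 77.32°
edge 4: e_4 = (+0.81, +2.77);  n_4 = (+0.9598, -0.2807)
edge 5: e_5 = (-1.51, +1.94);  n_5 = (+0.7891, +0.6142)
∠(n_4, n_5) = 54.20°
δ = |180° − 54.20°| = 125.80°
125.80° > 2α = 77.32°  →  invalid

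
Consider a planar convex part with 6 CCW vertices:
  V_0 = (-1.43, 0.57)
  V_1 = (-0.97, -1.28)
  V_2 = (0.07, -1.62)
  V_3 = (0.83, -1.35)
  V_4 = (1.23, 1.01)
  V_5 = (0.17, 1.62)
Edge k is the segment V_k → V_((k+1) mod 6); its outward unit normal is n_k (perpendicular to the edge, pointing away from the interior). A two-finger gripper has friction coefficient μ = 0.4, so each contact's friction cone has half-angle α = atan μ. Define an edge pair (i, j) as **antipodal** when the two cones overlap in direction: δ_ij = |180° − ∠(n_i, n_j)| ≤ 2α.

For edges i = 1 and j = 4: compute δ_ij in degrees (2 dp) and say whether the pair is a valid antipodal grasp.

δ = 11.82°, valid

α = atan 0.4 = 21.80°;  2α = 43.60°
edge 1: e_1 = (+1.04, -0.34);  n_1 = (-0.3107, -0.9505)
edge 4: e_4 = (-1.06, +0.61);  n_4 = (+0.4988, +0.8667)
∠(n_1, n_4) = 168.18°
δ = |180° − 168.18°| = 11.82°
11.82° ≤ 2α = 43.60°  →  valid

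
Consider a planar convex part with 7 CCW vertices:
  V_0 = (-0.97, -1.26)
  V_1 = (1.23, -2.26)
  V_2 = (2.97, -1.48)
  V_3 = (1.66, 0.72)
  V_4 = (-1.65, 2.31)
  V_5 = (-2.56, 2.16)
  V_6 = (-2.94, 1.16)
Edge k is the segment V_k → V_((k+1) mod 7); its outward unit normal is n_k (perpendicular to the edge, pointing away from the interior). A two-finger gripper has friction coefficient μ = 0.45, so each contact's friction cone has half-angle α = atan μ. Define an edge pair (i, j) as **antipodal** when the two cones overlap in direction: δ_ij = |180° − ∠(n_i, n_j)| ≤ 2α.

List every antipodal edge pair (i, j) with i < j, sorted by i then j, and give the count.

count = 7; pairs: (0,2), (0,3), (0,4), (1,4), (1,5), (2,6), (3,6)

α = atan 0.45 = 24.23°;  2α = 48.46°
n_0 = (-0.4138, -0.9104)
n_1 = (+0.4091, -0.9125)
n_2 = (+0.8592, +0.5116)
n_3 = (+0.4330, +0.9014)
n_4 = (-0.1626, +0.9867)
n_5 = (-0.9348, +0.3552)
n_6 = (-0.7755, -0.6313)
  (0,1): δ = 131.41°  ·
  (0,2): δ = 34.78°  ✓
  (0,3): δ = 1.21°  ✓
  (0,4): δ = 33.80°  ✓
  (0,5): δ = 93.64°  ·
  (0,6): δ = 153.59°  ·
  (1,2): δ = 83.37°  ·
  (1,3): δ = 49.80°  ·
  (1,4): δ = 14.79°  ✓
  (1,5): δ = 45.05°  ✓
  (1,6): δ = 105.00°  ·
  (2,3): δ = 146.43°  ·
  (2,4): δ = 111.41°  ·
  (2,5): δ = 51.58°  ·
  (2,6): δ = 8.38°  ✓
  (3,4): δ = 144.98°  ·
  (3,5): δ = 85.15°  ·
  (3,6): δ = 25.19°  ✓
  (4,5): δ = 120.17°  ·
  (4,6): δ = 60.21°  ·
  (5,6): δ = 120.05°  ·
antipodal pairs: 7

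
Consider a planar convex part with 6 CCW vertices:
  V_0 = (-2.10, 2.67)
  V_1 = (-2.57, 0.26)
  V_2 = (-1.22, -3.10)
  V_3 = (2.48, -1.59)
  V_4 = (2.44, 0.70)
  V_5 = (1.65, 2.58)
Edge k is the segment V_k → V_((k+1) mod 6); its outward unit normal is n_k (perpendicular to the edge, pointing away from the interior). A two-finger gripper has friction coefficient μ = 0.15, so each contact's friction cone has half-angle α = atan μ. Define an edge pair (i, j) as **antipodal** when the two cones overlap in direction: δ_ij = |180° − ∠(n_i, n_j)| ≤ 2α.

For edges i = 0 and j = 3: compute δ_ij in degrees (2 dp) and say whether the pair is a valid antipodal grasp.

α = atan 0.15 = 8.53°;  2α = 17.06°
edge 0: e_0 = (-0.47, -2.41);  n_0 = (-0.9815, +0.1914)
edge 3: e_3 = (-0.04, +2.29);  n_3 = (+0.9998, +0.0175)
∠(n_0, n_3) = 167.96°
δ = |180° − 167.96°| = 12.04°
12.04° ≤ 2α = 17.06°  →  valid

δ = 12.04°, valid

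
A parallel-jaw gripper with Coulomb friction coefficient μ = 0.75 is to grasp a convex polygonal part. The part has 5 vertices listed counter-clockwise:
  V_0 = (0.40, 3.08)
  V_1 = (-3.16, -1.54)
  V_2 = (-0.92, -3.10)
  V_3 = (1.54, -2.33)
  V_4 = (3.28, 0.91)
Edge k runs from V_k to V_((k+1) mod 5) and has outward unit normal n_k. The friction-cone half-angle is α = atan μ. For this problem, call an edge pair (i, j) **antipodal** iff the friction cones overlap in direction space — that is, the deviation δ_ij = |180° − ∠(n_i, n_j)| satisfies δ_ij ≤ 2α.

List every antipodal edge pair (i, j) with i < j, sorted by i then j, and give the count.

α = atan 0.75 = 36.87°;  2α = 73.74°
n_0 = (-0.7921, +0.6104)
n_1 = (-0.5715, -0.8206)
n_2 = (+0.2987, -0.9543)
n_3 = (+0.8810, -0.4731)
n_4 = (+0.6018, +0.7987)
  (0,1): δ = 87.24°  ·
  (0,2): δ = 35.00°  ✓
  (0,3): δ = 9.38°  ✓
  (0,4): δ = 90.62°  ·
  (1,2): δ = 127.77°  ·
  (1,3): δ = 83.38°  ·
  (1,4): δ = 2.14°  ✓
  (2,3): δ = 135.62°  ·
  (2,4): δ = 54.38°  ✓
  (3,4): δ = 98.76°  ·
antipodal pairs: 4

count = 4; pairs: (0,2), (0,3), (1,4), (2,4)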